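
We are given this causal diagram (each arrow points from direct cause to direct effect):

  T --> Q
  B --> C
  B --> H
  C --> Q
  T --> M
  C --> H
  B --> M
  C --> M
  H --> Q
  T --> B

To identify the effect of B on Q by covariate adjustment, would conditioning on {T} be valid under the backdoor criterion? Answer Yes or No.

Yes

Backdoor paths from B to Q (paths whose first edge points into B):
  P1: B <- T -> M <- C -> H -> Q
  P2: B <- T -> M <- C -> Q
  P3: B <- T -> Q
Condition 1 (no descendant of B in the set): holds — descendants of B are {C, H, M, Q}; none are in {T}.
Condition 2 (every backdoor path blocked by {T}):
  P1: blocked at fork node T ∈ conditioning set.
  P2: blocked at fork node T ∈ conditioning set.
  P3: blocked at fork node T ∈ conditioning set.
{T} satisfies the backdoor criterion.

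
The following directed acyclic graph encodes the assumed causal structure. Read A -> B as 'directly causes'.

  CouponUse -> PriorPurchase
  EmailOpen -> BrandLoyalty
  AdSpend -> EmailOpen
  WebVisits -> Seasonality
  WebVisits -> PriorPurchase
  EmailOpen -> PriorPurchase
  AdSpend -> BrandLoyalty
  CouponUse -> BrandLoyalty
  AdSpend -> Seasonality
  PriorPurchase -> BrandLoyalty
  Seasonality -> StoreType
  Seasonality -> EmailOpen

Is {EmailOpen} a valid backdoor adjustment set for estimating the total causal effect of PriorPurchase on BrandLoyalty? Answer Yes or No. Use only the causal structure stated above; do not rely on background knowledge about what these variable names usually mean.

No

Backdoor paths from PriorPurchase to BrandLoyalty (paths whose first edge points into PriorPurchase):
  P1: PriorPurchase <- WebVisits -> Seasonality <- AdSpend -> EmailOpen -> BrandLoyalty
  P2: PriorPurchase <- WebVisits -> Seasonality <- AdSpend -> BrandLoyalty
  P3: PriorPurchase <- WebVisits -> Seasonality -> EmailOpen <- AdSpend -> BrandLoyalty
  P4: PriorPurchase <- WebVisits -> Seasonality -> EmailOpen -> BrandLoyalty
  P5: PriorPurchase <- CouponUse -> BrandLoyalty
  P6: PriorPurchase <- EmailOpen <- AdSpend -> BrandLoyalty
  P7: PriorPurchase <- EmailOpen <- Seasonality <- AdSpend -> BrandLoyalty
  P8: PriorPurchase <- EmailOpen -> BrandLoyalty
Condition 1 (no descendant of PriorPurchase in the set): holds — descendants of PriorPurchase are {BrandLoyalty}; none are in {EmailOpen}.
Condition 2 (every backdoor path blocked by {EmailOpen}):
  P1: blocked at chain node EmailOpen ∈ conditioning set.
  P2: open — collider(s) Seasonality are conditioned on (or have a conditioned descendant) and no non-collider on the path is in the set.
  P3: open — collider(s) EmailOpen are conditioned on (or have a conditioned descendant) and no non-collider on the path is in the set.
  P4: blocked at chain node EmailOpen ∈ conditioning set.
  P5: open — no interior node is in the conditioning set.
  P6: blocked at chain node EmailOpen ∈ conditioning set.
  P7: blocked at chain node EmailOpen ∈ conditioning set.
  P8: blocked at fork node EmailOpen ∈ conditioning set.
{EmailOpen} does not satisfy the backdoor criterion.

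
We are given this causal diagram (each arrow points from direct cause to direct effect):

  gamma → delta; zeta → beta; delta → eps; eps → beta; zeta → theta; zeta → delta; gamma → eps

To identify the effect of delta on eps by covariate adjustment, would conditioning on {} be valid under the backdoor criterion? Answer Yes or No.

Backdoor paths from delta to eps (paths whose first edge points into delta):
  P1: delta <- zeta -> beta <- eps
  P2: delta <- gamma -> eps
Condition 1 (no descendant of delta in the set): holds — descendants of delta are {beta, eps}; none are in {}.
Condition 2 (every backdoor path blocked by {}):
  P1: blocked at collider beta (neither it nor any descendant is in the conditioning set).
  P2: open — no interior node is in the conditioning set.
{} does not satisfy the backdoor criterion.

No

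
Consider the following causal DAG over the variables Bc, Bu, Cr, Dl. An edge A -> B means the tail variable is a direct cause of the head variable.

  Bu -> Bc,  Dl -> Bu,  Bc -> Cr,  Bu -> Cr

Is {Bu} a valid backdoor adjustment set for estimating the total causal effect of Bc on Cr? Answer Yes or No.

Yes

Backdoor paths from Bc to Cr (paths whose first edge points into Bc):
  P1: Bc <- Bu -> Cr
Condition 1 (no descendant of Bc in the set): holds — descendants of Bc are {Cr}; none are in {Bu}.
Condition 2 (every backdoor path blocked by {Bu}):
  P1: blocked at fork node Bu ∈ conditioning set.
{Bu} satisfies the backdoor criterion.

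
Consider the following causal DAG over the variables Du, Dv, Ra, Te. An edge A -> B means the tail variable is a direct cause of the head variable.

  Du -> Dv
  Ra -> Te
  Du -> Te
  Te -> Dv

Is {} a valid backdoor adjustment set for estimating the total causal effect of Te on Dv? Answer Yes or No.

No

Backdoor paths from Te to Dv (paths whose first edge points into Te):
  P1: Te <- Du -> Dv
Condition 1 (no descendant of Te in the set): holds — descendants of Te are {Dv}; none are in {}.
Condition 2 (every backdoor path blocked by {}):
  P1: open — no interior node is in the conditioning set.
{} does not satisfy the backdoor criterion.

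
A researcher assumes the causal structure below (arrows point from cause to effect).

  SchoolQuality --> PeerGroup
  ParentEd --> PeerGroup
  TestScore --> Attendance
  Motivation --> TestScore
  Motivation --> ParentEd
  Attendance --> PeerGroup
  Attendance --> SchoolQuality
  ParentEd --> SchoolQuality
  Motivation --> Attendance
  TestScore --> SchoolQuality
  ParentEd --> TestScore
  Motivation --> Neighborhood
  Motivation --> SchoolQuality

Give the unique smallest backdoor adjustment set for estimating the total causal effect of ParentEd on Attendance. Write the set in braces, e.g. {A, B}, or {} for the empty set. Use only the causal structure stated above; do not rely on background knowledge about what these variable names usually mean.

{Motivation}

Variables eligible for adjustment (non-descendants of ParentEd, excluding ParentEd and Attendance): {Motivation, Neighborhood}.
Backdoor paths from ParentEd to Attendance:
  P1: ParentEd <- Motivation -> TestScore -> Attendance
  P2: ParentEd <- Motivation -> TestScore -> SchoolQuality <- Attendance
  P3: ParentEd <- Motivation -> TestScore -> SchoolQuality -> PeerGroup <- Attendance
  P4: ParentEd <- Motivation -> Attendance
  P5: ParentEd <- Motivation -> SchoolQuality <- TestScore -> Attendance
  P6: ParentEd <- Motivation -> SchoolQuality <- Attendance
  P7: ParentEd <- Motivation -> SchoolQuality -> PeerGroup <- Attendance
The empty set is not sufficient: P1 (ParentEd <- Motivation -> TestScore -> Attendance) has no collider blocking it and no conditioned non-collider, so it is open.
Try {Motivation}:
  P1: blocked at fork node Motivation ∈ conditioning set.
  P2: blocked at fork node Motivation ∈ conditioning set.
  P3: blocked at fork node Motivation ∈ conditioning set.
  P4: blocked at fork node Motivation ∈ conditioning set.
  P5: blocked at fork node Motivation ∈ conditioning set.
  P6: blocked at fork node Motivation ∈ conditioning set.
  P7: blocked at fork node Motivation ∈ conditioning set.
{Motivation} contains no descendant of ParentEd and blocks every backdoor path.
No other singleton works — e.g. {Neighborhood} leaves P1 open — so {Motivation} is the unique smallest valid adjustment set.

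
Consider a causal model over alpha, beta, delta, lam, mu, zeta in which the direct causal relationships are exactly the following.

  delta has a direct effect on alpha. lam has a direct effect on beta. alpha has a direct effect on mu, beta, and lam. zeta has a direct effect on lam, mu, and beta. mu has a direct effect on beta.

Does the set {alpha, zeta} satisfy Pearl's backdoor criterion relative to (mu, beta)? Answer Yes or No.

Yes

Backdoor paths from mu to beta (paths whose first edge points into mu):
  P1: mu <- alpha -> lam <- zeta -> beta
  P2: mu <- alpha -> lam -> beta
  P3: mu <- alpha -> beta
  P4: mu <- zeta -> lam <- alpha -> beta
  P5: mu <- zeta -> lam -> beta
  P6: mu <- zeta -> beta
Condition 1 (no descendant of mu in the set): holds — descendants of mu are {beta}; none are in {alpha, zeta}.
Condition 2 (every backdoor path blocked by {alpha, zeta}):
  P1: blocked at fork node alpha ∈ conditioning set.
  P2: blocked at fork node alpha ∈ conditioning set.
  P3: blocked at fork node alpha ∈ conditioning set.
  P4: blocked at fork node zeta ∈ conditioning set.
  P5: blocked at fork node zeta ∈ conditioning set.
  P6: blocked at fork node zeta ∈ conditioning set.
{alpha, zeta} satisfies the backdoor criterion.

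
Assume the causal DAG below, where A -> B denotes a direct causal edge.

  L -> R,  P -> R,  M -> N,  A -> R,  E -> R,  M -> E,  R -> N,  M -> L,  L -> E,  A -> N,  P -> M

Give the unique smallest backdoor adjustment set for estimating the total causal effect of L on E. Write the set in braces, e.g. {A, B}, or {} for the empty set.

Variables eligible for adjustment (non-descendants of L, excluding L and E): {A, M, P}.
Backdoor paths from L to E:
  P1: L <- M <- P -> R <- E
  P2: L <- M -> E
  P3: L <- M -> N <- A -> R <- E
  P4: L <- M -> N <- R <- E
The empty set is not sufficient: P2 (L <- M -> E) has no collider blocking it and no conditioned non-collider, so it is open.
Try {M}:
  P1: blocked at chain node M ∈ conditioning set.
  P2: blocked at fork node M ∈ conditioning set.
  P3: blocked at fork node M ∈ conditioning set.
  P4: blocked at fork node M ∈ conditioning set.
{M} contains no descendant of L and blocks every backdoor path.
No other singleton works — e.g. {P} leaves P2 open — so {M} is the unique smallest valid adjustment set.

{M}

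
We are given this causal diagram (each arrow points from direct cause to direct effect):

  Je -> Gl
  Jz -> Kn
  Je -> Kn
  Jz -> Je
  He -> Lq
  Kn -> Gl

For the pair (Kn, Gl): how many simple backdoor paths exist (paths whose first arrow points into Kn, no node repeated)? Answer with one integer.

2

A backdoor path from Kn to Gl is any simple undirected path whose first edge points into Kn (i.e. leaves Kn via a parent).
Parents of Kn: {Je, Jz}.
Enumerating:
  P1: Kn <- Jz -> Je -> Gl
  P2: Kn <- Je -> Gl
That exhausts the simple backdoor paths. Count: 2.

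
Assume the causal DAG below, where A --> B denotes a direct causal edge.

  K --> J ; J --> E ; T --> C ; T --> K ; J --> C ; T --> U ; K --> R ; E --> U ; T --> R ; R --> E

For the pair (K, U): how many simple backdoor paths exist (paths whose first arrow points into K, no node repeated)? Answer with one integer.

A backdoor path from K to U is any simple undirected path whose first edge points into K (i.e. leaves K via a parent).
Parents of K: {T}.
Enumerating:
  P1: K <- T -> R -> E -> U
  P2: K <- T -> C <- J -> E -> U
  P3: K <- T -> U
That exhausts the simple backdoor paths. Count: 3.

3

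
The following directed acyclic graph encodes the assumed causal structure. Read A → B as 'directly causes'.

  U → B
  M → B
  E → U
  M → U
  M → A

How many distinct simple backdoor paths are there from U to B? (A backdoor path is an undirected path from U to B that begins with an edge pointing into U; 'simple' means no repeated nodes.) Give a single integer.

A backdoor path from U to B is any simple undirected path whose first edge points into U (i.e. leaves U via a parent).
Parents of U: {E, M}.
Enumerating:
  P1: U <- M -> B
That exhausts the simple backdoor paths. Count: 1.

1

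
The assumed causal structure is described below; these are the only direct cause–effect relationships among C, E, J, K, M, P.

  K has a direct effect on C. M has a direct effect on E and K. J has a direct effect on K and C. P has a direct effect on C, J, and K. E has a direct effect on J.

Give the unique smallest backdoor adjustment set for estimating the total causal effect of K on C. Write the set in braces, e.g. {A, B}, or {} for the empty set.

Variables eligible for adjustment (non-descendants of K, excluding K and C): {E, J, M, P}.
Backdoor paths from K to C:
  P1: K <- M -> E -> J <- P -> C
  P2: K <- M -> E -> J -> C
  P3: K <- P -> J -> C
  P4: K <- P -> C
  P5: K <- J <- P -> C
  P6: K <- J -> C
The empty set is not sufficient: P2 (K <- M -> E -> J -> C) has no collider blocking it and no conditioned non-collider, so it is open.
Try {J, P}:
  P1: blocked at fork node P ∈ conditioning set.
  P2: blocked at chain node J ∈ conditioning set.
  P3: blocked at fork node P ∈ conditioning set.
  P4: blocked at fork node P ∈ conditioning set.
  P5: blocked at chain node J ∈ conditioning set.
  P6: blocked at fork node J ∈ conditioning set.
{J, P} contains no descendant of K and blocks every backdoor path.
Every element of {J, P} is needed (dropping J leaves P2 open; dropping P leaves P1 open), so no proper subset is valid.
Among all size-2 subsets of the eligible variables, only {J, P} blocks every backdoor path, so it is the unique smallest valid adjustment set.

{J, P}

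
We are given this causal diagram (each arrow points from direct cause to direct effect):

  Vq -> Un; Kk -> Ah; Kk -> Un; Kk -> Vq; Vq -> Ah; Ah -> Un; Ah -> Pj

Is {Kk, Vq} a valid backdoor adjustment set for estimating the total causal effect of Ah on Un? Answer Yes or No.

Yes

Backdoor paths from Ah to Un (paths whose first edge points into Ah):
  P1: Ah <- Kk -> Vq -> Un
  P2: Ah <- Kk -> Un
  P3: Ah <- Vq <- Kk -> Un
  P4: Ah <- Vq -> Un
Condition 1 (no descendant of Ah in the set): holds — descendants of Ah are {Pj, Un}; none are in {Kk, Vq}.
Condition 2 (every backdoor path blocked by {Kk, Vq}):
  P1: blocked at fork node Kk ∈ conditioning set.
  P2: blocked at fork node Kk ∈ conditioning set.
  P3: blocked at chain node Vq ∈ conditioning set.
  P4: blocked at fork node Vq ∈ conditioning set.
{Kk, Vq} satisfies the backdoor criterion.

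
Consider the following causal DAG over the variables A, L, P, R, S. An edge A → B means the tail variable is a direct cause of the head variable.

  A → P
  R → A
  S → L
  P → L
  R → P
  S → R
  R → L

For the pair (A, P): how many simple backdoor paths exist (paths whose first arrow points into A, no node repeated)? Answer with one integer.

3

A backdoor path from A to P is any simple undirected path whose first edge points into A (i.e. leaves A via a parent).
Parents of A: {R}.
Enumerating:
  P1: A <- R <- S -> L <- P
  P2: A <- R -> P
  P3: A <- R -> L <- P
That exhausts the simple backdoor paths. Count: 3.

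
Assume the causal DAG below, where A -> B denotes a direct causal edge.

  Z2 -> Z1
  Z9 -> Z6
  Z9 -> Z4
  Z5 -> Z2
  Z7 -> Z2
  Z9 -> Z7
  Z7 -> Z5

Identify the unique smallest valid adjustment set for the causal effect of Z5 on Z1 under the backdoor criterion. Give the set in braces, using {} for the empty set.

{Z7}

Variables eligible for adjustment (non-descendants of Z5, excluding Z5 and Z1): {Z4, Z6, Z7, Z9}.
Backdoor paths from Z5 to Z1:
  P1: Z5 <- Z7 -> Z2 -> Z1
The empty set is not sufficient: P1 (Z5 <- Z7 -> Z2 -> Z1) has no collider blocking it and no conditioned non-collider, so it is open.
Try {Z7}:
  P1: blocked at fork node Z7 ∈ conditioning set.
{Z7} contains no descendant of Z5 and blocks every backdoor path.
No other singleton works — e.g. {Z9} leaves P1 open — so {Z7} is the unique smallest valid adjustment set.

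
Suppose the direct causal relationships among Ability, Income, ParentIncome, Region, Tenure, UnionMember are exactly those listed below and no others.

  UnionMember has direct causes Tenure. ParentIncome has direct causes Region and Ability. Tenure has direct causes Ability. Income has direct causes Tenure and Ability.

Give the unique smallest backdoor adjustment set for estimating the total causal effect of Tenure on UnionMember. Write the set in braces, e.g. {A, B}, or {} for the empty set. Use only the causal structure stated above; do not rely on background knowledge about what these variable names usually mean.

{}

Variables eligible for adjustment (non-descendants of Tenure, excluding Tenure and UnionMember): {Ability, ParentIncome, Region}.
Backdoor paths from Tenure to UnionMember:
  (none)
With no backdoor paths the empty set already satisfies the criterion, and it is trivially minimal.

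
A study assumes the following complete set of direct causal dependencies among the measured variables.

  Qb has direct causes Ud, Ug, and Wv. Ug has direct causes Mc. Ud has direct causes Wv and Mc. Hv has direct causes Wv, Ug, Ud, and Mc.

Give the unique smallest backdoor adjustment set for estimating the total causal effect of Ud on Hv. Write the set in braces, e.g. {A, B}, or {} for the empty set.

{Mc, Wv}

Variables eligible for adjustment (non-descendants of Ud, excluding Ud and Hv): {Mc, Ug, Wv}.
Backdoor paths from Ud to Hv:
  P1: Ud <- Mc -> Ug -> Qb <- Wv -> Hv
  P2: Ud <- Mc -> Ug -> Hv
  P3: Ud <- Mc -> Hv
  P4: Ud <- Wv -> Qb <- Ug <- Mc -> Hv
  P5: Ud <- Wv -> Qb <- Ug -> Hv
  P6: Ud <- Wv -> Hv
The empty set is not sufficient: P2 (Ud <- Mc -> Ug -> Hv) has no collider blocking it and no conditioned non-collider, so it is open.
Try {Mc, Wv}:
  P1: blocked at fork node Mc ∈ conditioning set.
  P2: blocked at fork node Mc ∈ conditioning set.
  P3: blocked at fork node Mc ∈ conditioning set.
  P4: blocked at fork node Wv ∈ conditioning set.
  P5: blocked at fork node Wv ∈ conditioning set.
  P6: blocked at fork node Wv ∈ conditioning set.
{Mc, Wv} contains no descendant of Ud and blocks every backdoor path.
Every element of {Mc, Wv} is needed (dropping Mc leaves P2 open; dropping Wv leaves P6 open), so no proper subset is valid.
Among all size-2 subsets of the eligible variables, only {Mc, Wv} blocks every backdoor path, so it is the unique smallest valid adjustment set.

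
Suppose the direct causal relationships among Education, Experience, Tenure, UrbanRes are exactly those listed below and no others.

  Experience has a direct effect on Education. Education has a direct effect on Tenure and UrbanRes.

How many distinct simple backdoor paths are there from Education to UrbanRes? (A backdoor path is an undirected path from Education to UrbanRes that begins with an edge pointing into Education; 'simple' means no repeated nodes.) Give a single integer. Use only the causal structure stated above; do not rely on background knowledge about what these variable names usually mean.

0

A backdoor path from Education to UrbanRes is any simple undirected path whose first edge points into Education (i.e. leaves Education via a parent).
Parents of Education: {Experience}.
No simple path from any parent of Education reaches UrbanRes without revisiting Education, so there are no backdoor paths.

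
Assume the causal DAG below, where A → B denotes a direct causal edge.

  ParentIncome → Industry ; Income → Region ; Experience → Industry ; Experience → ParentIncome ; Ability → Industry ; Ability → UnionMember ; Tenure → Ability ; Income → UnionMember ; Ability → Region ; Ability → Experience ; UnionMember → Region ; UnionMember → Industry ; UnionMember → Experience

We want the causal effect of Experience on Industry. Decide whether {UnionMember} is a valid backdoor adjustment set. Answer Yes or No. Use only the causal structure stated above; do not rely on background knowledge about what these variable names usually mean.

Backdoor paths from Experience to Industry (paths whose first edge points into Experience):
  P1: Experience <- Ability -> UnionMember -> Industry
  P2: Experience <- Ability -> Industry
  P3: Experience <- Ability -> Region <- Income -> UnionMember -> Industry
  P4: Experience <- Ability -> Region <- UnionMember -> Industry
  P5: Experience <- UnionMember <- Income -> Region <- Ability -> Industry
  P6: Experience <- UnionMember <- Ability -> Industry
  P7: Experience <- UnionMember -> Industry
  P8: Experience <- UnionMember -> Region <- Ability -> Industry
Condition 1 (no descendant of Experience in the set): holds — descendants of Experience are {Industry, ParentIncome}; none are in {UnionMember}.
Condition 2 (every backdoor path blocked by {UnionMember}):
  P1: blocked at chain node UnionMember ∈ conditioning set.
  P2: open — no interior node is in the conditioning set.
  P3: blocked at collider Region (neither it nor any descendant is in the conditioning set).
  P4: blocked at collider Region (neither it nor any descendant is in the conditioning set).
  P5: blocked at chain node UnionMember ∈ conditioning set.
  P6: blocked at chain node UnionMember ∈ conditioning set.
  P7: blocked at fork node UnionMember ∈ conditioning set.
  P8: blocked at fork node UnionMember ∈ conditioning set.
{UnionMember} does not satisfy the backdoor criterion.

No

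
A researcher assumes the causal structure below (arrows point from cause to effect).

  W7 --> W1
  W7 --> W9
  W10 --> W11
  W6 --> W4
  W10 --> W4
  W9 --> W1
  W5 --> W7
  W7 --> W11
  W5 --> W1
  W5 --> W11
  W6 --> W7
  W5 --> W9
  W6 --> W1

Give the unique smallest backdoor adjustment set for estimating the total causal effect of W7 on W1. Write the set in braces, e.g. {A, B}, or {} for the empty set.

{W5, W6}

Variables eligible for adjustment (non-descendants of W7, excluding W7 and W1): {W10, W4, W5, W6}.
Backdoor paths from W7 to W1:
  P1: W7 <- W5 -> W9 -> W1
  P2: W7 <- W5 -> W11 <- W10 -> W4 <- W6 -> W1
  P3: W7 <- W5 -> W1
  P4: W7 <- W6 -> W4 <- W10 -> W11 <- W5 -> W9 -> W1
  P5: W7 <- W6 -> W4 <- W10 -> W11 <- W5 -> W1
  P6: W7 <- W6 -> W1
The empty set is not sufficient: P1 (W7 <- W5 -> W9 -> W1) has no collider blocking it and no conditioned non-collider, so it is open.
Try {W5, W6}:
  P1: blocked at fork node W5 ∈ conditioning set.
  P2: blocked at fork node W5 ∈ conditioning set.
  P3: blocked at fork node W5 ∈ conditioning set.
  P4: blocked at fork node W6 ∈ conditioning set.
  P5: blocked at fork node W6 ∈ conditioning set.
  P6: blocked at fork node W6 ∈ conditioning set.
{W5, W6} contains no descendant of W7 and blocks every backdoor path.
Every element of {W5, W6} is needed (dropping W5 leaves P1 open; dropping W6 leaves P6 open), so no proper subset is valid.
Among all size-2 subsets of the eligible variables, only {W5, W6} blocks every backdoor path, so it is the unique smallest valid adjustment set.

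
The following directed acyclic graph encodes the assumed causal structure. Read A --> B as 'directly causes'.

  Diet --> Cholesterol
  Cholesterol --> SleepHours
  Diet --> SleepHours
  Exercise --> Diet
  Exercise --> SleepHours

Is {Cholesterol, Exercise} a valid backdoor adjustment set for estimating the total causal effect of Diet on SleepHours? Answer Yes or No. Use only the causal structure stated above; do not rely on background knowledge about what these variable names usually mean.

Backdoor paths from Diet to SleepHours (paths whose first edge points into Diet):
  P1: Diet <- Exercise -> SleepHours
Condition 1 (no descendant of Diet in the set): FAILS — Cholesterol is a descendant of Diet.
Condition 2 (every backdoor path blocked by {Cholesterol, Exercise}):
  P1: blocked at fork node Exercise ∈ conditioning set.
{Cholesterol, Exercise} does not satisfy the backdoor criterion.

No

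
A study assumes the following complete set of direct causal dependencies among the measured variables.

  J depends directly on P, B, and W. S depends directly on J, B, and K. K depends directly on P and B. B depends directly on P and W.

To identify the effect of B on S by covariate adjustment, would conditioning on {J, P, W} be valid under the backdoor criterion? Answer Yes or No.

Backdoor paths from B to S (paths whose first edge points into B):
  P1: B <- W -> J <- P -> K -> S
  P2: B <- W -> J -> S
  P3: B <- P -> J -> S
  P4: B <- P -> K -> S
Condition 1 (no descendant of B in the set): FAILS — J is a descendant of B.
Condition 2 (every backdoor path blocked by {J, P, W}):
  P1: blocked at fork node W ∈ conditioning set.
  P2: blocked at fork node W ∈ conditioning set.
  P3: blocked at fork node P ∈ conditioning set.
  P4: blocked at fork node P ∈ conditioning set.
{J, P, W} does not satisfy the backdoor criterion.

No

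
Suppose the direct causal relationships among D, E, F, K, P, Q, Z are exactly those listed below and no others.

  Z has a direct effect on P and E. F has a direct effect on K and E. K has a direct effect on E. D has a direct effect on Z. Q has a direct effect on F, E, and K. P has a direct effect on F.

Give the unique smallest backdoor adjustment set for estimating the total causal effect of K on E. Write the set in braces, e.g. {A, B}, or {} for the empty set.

{F, Q}

Variables eligible for adjustment (non-descendants of K, excluding K and E): {D, F, P, Q, Z}.
Backdoor paths from K to E:
  P1: K <- Q -> F <- P <- Z -> E
  P2: K <- Q -> F -> E
  P3: K <- Q -> E
  P4: K <- F <- Q -> E
  P5: K <- F <- P <- Z -> E
  P6: K <- F -> E
The empty set is not sufficient: P2 (K <- Q -> F -> E) has no collider blocking it and no conditioned non-collider, so it is open.
Try {F, Q}:
  P1: blocked at fork node Q ∈ conditioning set.
  P2: blocked at fork node Q ∈ conditioning set.
  P3: blocked at fork node Q ∈ conditioning set.
  P4: blocked at chain node F ∈ conditioning set.
  P5: blocked at chain node F ∈ conditioning set.
  P6: blocked at fork node F ∈ conditioning set.
{F, Q} contains no descendant of K and blocks every backdoor path.
Every element of {F, Q} is needed (dropping F leaves P5 open; dropping Q leaves P1 open), so no proper subset is valid.
Among all size-2 subsets of the eligible variables, only {F, Q} blocks every backdoor path, so it is the unique smallest valid adjustment set.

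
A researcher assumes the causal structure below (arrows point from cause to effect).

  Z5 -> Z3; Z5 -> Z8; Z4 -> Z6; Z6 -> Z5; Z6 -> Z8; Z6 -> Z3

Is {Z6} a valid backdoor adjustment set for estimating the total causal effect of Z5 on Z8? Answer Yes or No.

Backdoor paths from Z5 to Z8 (paths whose first edge points into Z5):
  P1: Z5 <- Z6 -> Z8
Condition 1 (no descendant of Z5 in the set): holds — descendants of Z5 are {Z3, Z8}; none are in {Z6}.
Condition 2 (every backdoor path blocked by {Z6}):
  P1: blocked at fork node Z6 ∈ conditioning set.
{Z6} satisfies the backdoor criterion.

Yes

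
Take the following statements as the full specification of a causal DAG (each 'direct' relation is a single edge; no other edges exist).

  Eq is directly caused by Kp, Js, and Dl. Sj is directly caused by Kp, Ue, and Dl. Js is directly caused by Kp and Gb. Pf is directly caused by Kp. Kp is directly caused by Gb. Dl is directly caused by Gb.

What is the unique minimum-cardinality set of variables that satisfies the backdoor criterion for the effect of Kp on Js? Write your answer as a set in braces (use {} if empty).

Variables eligible for adjustment (non-descendants of Kp, excluding Kp and Js): {Dl, Gb, Ue}.
Backdoor paths from Kp to Js:
  P1: Kp <- Gb -> Dl -> Eq <- Js
  P2: Kp <- Gb -> Js
The empty set is not sufficient: P2 (Kp <- Gb -> Js) has no collider blocking it and no conditioned non-collider, so it is open.
Try {Gb}:
  P1: blocked at fork node Gb ∈ conditioning set.
  P2: blocked at fork node Gb ∈ conditioning set.
{Gb} contains no descendant of Kp and blocks every backdoor path.
No other singleton works — e.g. {Ue} leaves P2 open — so {Gb} is the unique smallest valid adjustment set.

{Gb}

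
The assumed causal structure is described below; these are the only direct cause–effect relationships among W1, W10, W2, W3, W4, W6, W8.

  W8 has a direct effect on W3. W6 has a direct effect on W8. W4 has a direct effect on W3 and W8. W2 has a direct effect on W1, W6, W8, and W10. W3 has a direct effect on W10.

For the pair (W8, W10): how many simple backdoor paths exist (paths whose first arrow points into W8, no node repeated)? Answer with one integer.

A backdoor path from W8 to W10 is any simple undirected path whose first edge points into W8 (i.e. leaves W8 via a parent).
Parents of W8: {W2, W4, W6}.
Enumerating:
  P1: W8 <- W4 -> W3 -> W10
  P2: W8 <- W2 -> W10
  P3: W8 <- W6 <- W2 -> W10
That exhausts the simple backdoor paths. Count: 3.

3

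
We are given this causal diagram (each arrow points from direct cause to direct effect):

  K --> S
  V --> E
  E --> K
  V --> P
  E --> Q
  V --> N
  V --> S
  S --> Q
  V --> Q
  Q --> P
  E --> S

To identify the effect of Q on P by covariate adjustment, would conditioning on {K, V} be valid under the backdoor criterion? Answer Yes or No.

Yes

Backdoor paths from Q to P (paths whose first edge points into Q):
  P1: Q <- V -> P
  P2: Q <- E <- V -> P
  P3: Q <- E -> K -> S <- V -> P
  P4: Q <- E -> S <- V -> P
  P5: Q <- S <- V -> P
  P6: Q <- S <- E <- V -> P
  P7: Q <- S <- K <- E <- V -> P
Condition 1 (no descendant of Q in the set): holds — descendants of Q are {P}; none are in {K, V}.
Condition 2 (every backdoor path blocked by {K, V}):
  P1: blocked at fork node V ∈ conditioning set.
  P2: blocked at fork node V ∈ conditioning set.
  P3: blocked at chain node K ∈ conditioning set.
  P4: blocked at collider S (neither it nor any descendant is in the conditioning set).
  P5: blocked at fork node V ∈ conditioning set.
  P6: blocked at fork node V ∈ conditioning set.
  P7: blocked at chain node K ∈ conditioning set.
{K, V} satisfies the backdoor criterion.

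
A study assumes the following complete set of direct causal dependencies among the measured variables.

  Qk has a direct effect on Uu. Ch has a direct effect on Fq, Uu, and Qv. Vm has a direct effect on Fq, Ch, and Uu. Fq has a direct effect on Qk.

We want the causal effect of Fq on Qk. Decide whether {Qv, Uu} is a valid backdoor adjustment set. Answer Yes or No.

No

Backdoor paths from Fq to Qk (paths whose first edge points into Fq):
  P1: Fq <- Vm -> Ch -> Uu <- Qk
  P2: Fq <- Vm -> Uu <- Qk
  P3: Fq <- Ch <- Vm -> Uu <- Qk
  P4: Fq <- Ch -> Uu <- Qk
Condition 1 (no descendant of Fq in the set): FAILS — Uu is a descendant of Fq.
Condition 2 (every backdoor path blocked by {Qv, Uu}):
  P1: open — collider(s) Uu are conditioned on (or have a conditioned descendant) and no non-collider on the path is in the set.
  P2: open — collider(s) Uu are conditioned on (or have a conditioned descendant) and no non-collider on the path is in the set.
  P3: open — collider(s) Uu are conditioned on (or have a conditioned descendant) and no non-collider on the path is in the set.
  P4: open — collider(s) Uu are conditioned on (or have a conditioned descendant) and no non-collider on the path is in the set.
{Qv, Uu} does not satisfy the backdoor criterion.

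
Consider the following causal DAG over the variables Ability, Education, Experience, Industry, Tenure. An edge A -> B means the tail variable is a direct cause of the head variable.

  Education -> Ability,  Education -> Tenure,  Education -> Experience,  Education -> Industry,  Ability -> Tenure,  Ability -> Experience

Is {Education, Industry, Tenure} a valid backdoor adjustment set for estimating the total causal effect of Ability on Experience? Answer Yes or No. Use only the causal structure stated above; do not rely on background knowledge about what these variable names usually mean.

No

Backdoor paths from Ability to Experience (paths whose first edge points into Ability):
  P1: Ability <- Education -> Experience
Condition 1 (no descendant of Ability in the set): FAILS — Tenure is a descendant of Ability.
Condition 2 (every backdoor path blocked by {Education, Industry, Tenure}):
  P1: blocked at fork node Education ∈ conditioning set.
{Education, Industry, Tenure} does not satisfy the backdoor criterion.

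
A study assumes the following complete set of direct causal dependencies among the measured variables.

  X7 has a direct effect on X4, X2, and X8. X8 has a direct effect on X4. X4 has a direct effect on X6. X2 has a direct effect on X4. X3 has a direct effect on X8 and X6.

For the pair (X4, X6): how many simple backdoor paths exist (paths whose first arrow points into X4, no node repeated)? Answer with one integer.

3

A backdoor path from X4 to X6 is any simple undirected path whose first edge points into X4 (i.e. leaves X4 via a parent).
Parents of X4: {X2, X7, X8}.
Enumerating:
  P1: X4 <- X7 -> X8 <- X3 -> X6
  P2: X4 <- X8 <- X3 -> X6
  P3: X4 <- X2 <- X7 -> X8 <- X3 -> X6
That exhausts the simple backdoor paths. Count: 3.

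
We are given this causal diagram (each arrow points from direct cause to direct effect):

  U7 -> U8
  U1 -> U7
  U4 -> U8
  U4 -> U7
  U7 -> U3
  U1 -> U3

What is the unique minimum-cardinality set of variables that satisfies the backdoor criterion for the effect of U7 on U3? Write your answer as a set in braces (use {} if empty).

{U1}

Variables eligible for adjustment (non-descendants of U7, excluding U7 and U3): {U1, U4}.
Backdoor paths from U7 to U3:
  P1: U7 <- U1 -> U3
The empty set is not sufficient: P1 (U7 <- U1 -> U3) has no collider blocking it and no conditioned non-collider, so it is open.
Try {U1}:
  P1: blocked at fork node U1 ∈ conditioning set.
{U1} contains no descendant of U7 and blocks every backdoor path.
No other singleton works — e.g. {U4} leaves P1 open — so {U1} is the unique smallest valid adjustment set.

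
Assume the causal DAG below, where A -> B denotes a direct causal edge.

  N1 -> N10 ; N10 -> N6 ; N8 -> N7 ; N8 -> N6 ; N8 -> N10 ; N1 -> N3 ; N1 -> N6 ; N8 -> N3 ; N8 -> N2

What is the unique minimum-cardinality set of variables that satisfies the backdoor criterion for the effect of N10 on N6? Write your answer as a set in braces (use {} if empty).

Variables eligible for adjustment (non-descendants of N10, excluding N10 and N6): {N1, N2, N3, N7, N8}.
Backdoor paths from N10 to N6:
  P1: N10 <- N8 -> N6
  P2: N10 <- N8 -> N3 <- N1 -> N6
  P3: N10 <- N1 -> N6
  P4: N10 <- N1 -> N3 <- N8 -> N6
The empty set is not sufficient: P1 (N10 <- N8 -> N6) has no collider blocking it and no conditioned non-collider, so it is open.
Try {N1, N8}:
  P1: blocked at fork node N8 ∈ conditioning set.
  P2: blocked at fork node N8 ∈ conditioning set.
  P3: blocked at fork node N1 ∈ conditioning set.
  P4: blocked at fork node N1 ∈ conditioning set.
{N1, N8} contains no descendant of N10 and blocks every backdoor path.
Every element of {N1, N8} is needed (dropping N1 leaves P3 open; dropping N8 leaves P1 open), so no proper subset is valid.
Among all size-2 subsets of the eligible variables, only {N1, N8} blocks every backdoor path, so it is the unique smallest valid adjustment set.

{N1, N8}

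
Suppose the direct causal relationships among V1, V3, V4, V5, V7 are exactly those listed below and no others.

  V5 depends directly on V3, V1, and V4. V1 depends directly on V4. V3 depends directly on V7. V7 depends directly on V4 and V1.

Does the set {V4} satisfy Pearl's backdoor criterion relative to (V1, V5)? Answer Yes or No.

Backdoor paths from V1 to V5 (paths whose first edge points into V1):
  P1: V1 <- V4 -> V7 -> V3 -> V5
  P2: V1 <- V4 -> V5
Condition 1 (no descendant of V1 in the set): holds — descendants of V1 are {V3, V5, V7}; none are in {V4}.
Condition 2 (every backdoor path blocked by {V4}):
  P1: blocked at fork node V4 ∈ conditioning set.
  P2: blocked at fork node V4 ∈ conditioning set.
{V4} satisfies the backdoor criterion.

Yes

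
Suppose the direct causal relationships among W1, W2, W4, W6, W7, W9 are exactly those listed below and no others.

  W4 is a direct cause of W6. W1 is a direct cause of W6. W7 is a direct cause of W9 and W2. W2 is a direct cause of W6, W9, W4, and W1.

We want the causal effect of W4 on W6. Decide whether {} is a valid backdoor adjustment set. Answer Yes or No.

No

Backdoor paths from W4 to W6 (paths whose first edge points into W4):
  P1: W4 <- W2 -> W1 -> W6
  P2: W4 <- W2 -> W6
Condition 1 (no descendant of W4 in the set): holds — descendants of W4 are {W6}; none are in {}.
Condition 2 (every backdoor path blocked by {}):
  P1: open — no interior node is in the conditioning set.
  P2: open — no interior node is in the conditioning set.
{} does not satisfy the backdoor criterion.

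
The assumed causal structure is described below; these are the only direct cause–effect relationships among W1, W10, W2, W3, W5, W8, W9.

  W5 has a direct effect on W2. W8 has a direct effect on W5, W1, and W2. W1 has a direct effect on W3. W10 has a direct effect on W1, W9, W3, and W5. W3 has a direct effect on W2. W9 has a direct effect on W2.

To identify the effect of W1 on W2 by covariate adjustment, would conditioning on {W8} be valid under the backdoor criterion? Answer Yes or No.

Backdoor paths from W1 to W2 (paths whose first edge points into W1):
  P1: W1 <- W8 -> W5 <- W10 -> W3 -> W2
  P2: W1 <- W8 -> W5 <- W10 -> W9 -> W2
  P3: W1 <- W8 -> W5 -> W2
  P4: W1 <- W8 -> W2
  P5: W1 <- W10 -> W3 -> W2
  P6: W1 <- W10 -> W9 -> W2
  P7: W1 <- W10 -> W5 <- W8 -> W2
  P8: W1 <- W10 -> W5 -> W2
Condition 1 (no descendant of W1 in the set): holds — descendants of W1 are {W2, W3}; none are in {W8}.
Condition 2 (every backdoor path blocked by {W8}):
  P1: blocked at fork node W8 ∈ conditioning set.
  P2: blocked at fork node W8 ∈ conditioning set.
  P3: blocked at fork node W8 ∈ conditioning set.
  P4: blocked at fork node W8 ∈ conditioning set.
  P5: open — no interior node is in the conditioning set.
  P6: open — no interior node is in the conditioning set.
  P7: blocked at collider W5 (neither it nor any descendant is in the conditioning set).
  P8: open — no interior node is in the conditioning set.
{W8} does not satisfy the backdoor criterion.

No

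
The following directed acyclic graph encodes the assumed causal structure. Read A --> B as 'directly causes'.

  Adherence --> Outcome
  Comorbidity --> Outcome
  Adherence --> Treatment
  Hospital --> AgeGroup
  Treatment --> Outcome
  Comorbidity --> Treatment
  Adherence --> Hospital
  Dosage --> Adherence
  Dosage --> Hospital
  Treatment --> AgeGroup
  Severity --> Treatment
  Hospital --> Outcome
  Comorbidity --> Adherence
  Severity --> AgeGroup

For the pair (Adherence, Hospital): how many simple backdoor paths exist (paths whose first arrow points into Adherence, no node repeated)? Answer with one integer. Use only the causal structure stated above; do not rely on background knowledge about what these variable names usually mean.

7

A backdoor path from Adherence to Hospital is any simple undirected path whose first edge points into Adherence (i.e. leaves Adherence via a parent).
Parents of Adherence: {Comorbidity, Dosage}.
Enumerating:
  P1: Adherence <- Comorbidity -> Treatment <- Severity -> AgeGroup <- Hospital
  P2: Adherence <- Comorbidity -> Treatment -> Outcome <- Hospital
  P3: Adherence <- Comorbidity -> Treatment -> AgeGroup <- Hospital
  P4: Adherence <- Comorbidity -> Outcome <- Treatment <- Severity -> AgeGroup <- Hospital
  P5: Adherence <- Comorbidity -> Outcome <- Treatment -> AgeGroup <- Hospital
  P6: Adherence <- Comorbidity -> Outcome <- Hospital
  P7: Adherence <- Dosage -> Hospital
That exhausts the simple backdoor paths. Count: 7.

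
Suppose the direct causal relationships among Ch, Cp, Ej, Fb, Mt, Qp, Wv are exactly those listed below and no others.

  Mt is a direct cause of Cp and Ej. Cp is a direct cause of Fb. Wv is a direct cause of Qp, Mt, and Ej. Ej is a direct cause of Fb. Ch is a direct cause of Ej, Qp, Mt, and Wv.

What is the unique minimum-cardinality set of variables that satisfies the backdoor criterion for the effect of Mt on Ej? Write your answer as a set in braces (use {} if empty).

{Ch, Wv}

Variables eligible for adjustment (non-descendants of Mt, excluding Mt and Ej): {Ch, Qp, Wv}.
Backdoor paths from Mt to Ej:
  P1: Mt <- Ch -> Wv -> Ej
  P2: Mt <- Ch -> Qp <- Wv -> Ej
  P3: Mt <- Ch -> Ej
  P4: Mt <- Wv <- Ch -> Ej
  P5: Mt <- Wv -> Qp <- Ch -> Ej
  P6: Mt <- Wv -> Ej
The empty set is not sufficient: P1 (Mt <- Ch -> Wv -> Ej) has no collider blocking it and no conditioned non-collider, so it is open.
Try {Ch, Wv}:
  P1: blocked at fork node Ch ∈ conditioning set.
  P2: blocked at fork node Ch ∈ conditioning set.
  P3: blocked at fork node Ch ∈ conditioning set.
  P4: blocked at chain node Wv ∈ conditioning set.
  P5: blocked at fork node Wv ∈ conditioning set.
  P6: blocked at fork node Wv ∈ conditioning set.
{Ch, Wv} contains no descendant of Mt and blocks every backdoor path.
Every element of {Ch, Wv} is needed (dropping Ch leaves P3 open; dropping Wv leaves P6 open), so no proper subset is valid.
Among all size-2 subsets of the eligible variables, only {Ch, Wv} blocks every backdoor path, so it is the unique smallest valid adjustment set.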